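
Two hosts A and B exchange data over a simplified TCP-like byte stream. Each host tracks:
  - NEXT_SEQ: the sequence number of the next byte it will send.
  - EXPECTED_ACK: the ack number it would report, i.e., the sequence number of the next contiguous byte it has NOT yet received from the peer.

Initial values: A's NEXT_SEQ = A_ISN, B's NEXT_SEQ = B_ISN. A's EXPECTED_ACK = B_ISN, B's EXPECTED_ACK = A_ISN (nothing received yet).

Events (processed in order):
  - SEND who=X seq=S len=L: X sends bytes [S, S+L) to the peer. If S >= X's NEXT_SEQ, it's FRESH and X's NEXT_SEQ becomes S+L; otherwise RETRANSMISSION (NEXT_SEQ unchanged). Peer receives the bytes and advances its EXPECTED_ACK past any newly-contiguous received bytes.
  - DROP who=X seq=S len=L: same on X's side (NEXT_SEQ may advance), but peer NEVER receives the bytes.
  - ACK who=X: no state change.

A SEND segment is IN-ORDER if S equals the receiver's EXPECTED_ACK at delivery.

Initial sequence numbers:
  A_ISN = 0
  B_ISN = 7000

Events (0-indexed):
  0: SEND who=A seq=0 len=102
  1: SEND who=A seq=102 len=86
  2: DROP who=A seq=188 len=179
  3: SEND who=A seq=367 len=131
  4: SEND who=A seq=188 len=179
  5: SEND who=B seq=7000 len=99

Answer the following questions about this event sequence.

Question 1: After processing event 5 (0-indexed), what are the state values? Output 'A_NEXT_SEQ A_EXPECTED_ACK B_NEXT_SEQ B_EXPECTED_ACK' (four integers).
After event 0: A_seq=102 A_ack=7000 B_seq=7000 B_ack=102
After event 1: A_seq=188 A_ack=7000 B_seq=7000 B_ack=188
After event 2: A_seq=367 A_ack=7000 B_seq=7000 B_ack=188
After event 3: A_seq=498 A_ack=7000 B_seq=7000 B_ack=188
After event 4: A_seq=498 A_ack=7000 B_seq=7000 B_ack=498
After event 5: A_seq=498 A_ack=7099 B_seq=7099 B_ack=498

498 7099 7099 498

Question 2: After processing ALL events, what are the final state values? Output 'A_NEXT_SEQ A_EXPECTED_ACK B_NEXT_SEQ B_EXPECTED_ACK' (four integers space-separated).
After event 0: A_seq=102 A_ack=7000 B_seq=7000 B_ack=102
After event 1: A_seq=188 A_ack=7000 B_seq=7000 B_ack=188
After event 2: A_seq=367 A_ack=7000 B_seq=7000 B_ack=188
After event 3: A_seq=498 A_ack=7000 B_seq=7000 B_ack=188
After event 4: A_seq=498 A_ack=7000 B_seq=7000 B_ack=498
After event 5: A_seq=498 A_ack=7099 B_seq=7099 B_ack=498

Answer: 498 7099 7099 498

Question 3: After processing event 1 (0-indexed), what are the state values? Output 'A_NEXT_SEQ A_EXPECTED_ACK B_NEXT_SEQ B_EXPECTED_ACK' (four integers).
After event 0: A_seq=102 A_ack=7000 B_seq=7000 B_ack=102
After event 1: A_seq=188 A_ack=7000 B_seq=7000 B_ack=188

188 7000 7000 188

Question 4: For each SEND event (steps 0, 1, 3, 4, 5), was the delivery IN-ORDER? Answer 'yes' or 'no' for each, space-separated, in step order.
Step 0: SEND seq=0 -> in-order
Step 1: SEND seq=102 -> in-order
Step 3: SEND seq=367 -> out-of-order
Step 4: SEND seq=188 -> in-order
Step 5: SEND seq=7000 -> in-order

Answer: yes yes no yes yes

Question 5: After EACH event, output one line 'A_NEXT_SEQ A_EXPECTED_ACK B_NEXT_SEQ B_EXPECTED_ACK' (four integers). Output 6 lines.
102 7000 7000 102
188 7000 7000 188
367 7000 7000 188
498 7000 7000 188
498 7000 7000 498
498 7099 7099 498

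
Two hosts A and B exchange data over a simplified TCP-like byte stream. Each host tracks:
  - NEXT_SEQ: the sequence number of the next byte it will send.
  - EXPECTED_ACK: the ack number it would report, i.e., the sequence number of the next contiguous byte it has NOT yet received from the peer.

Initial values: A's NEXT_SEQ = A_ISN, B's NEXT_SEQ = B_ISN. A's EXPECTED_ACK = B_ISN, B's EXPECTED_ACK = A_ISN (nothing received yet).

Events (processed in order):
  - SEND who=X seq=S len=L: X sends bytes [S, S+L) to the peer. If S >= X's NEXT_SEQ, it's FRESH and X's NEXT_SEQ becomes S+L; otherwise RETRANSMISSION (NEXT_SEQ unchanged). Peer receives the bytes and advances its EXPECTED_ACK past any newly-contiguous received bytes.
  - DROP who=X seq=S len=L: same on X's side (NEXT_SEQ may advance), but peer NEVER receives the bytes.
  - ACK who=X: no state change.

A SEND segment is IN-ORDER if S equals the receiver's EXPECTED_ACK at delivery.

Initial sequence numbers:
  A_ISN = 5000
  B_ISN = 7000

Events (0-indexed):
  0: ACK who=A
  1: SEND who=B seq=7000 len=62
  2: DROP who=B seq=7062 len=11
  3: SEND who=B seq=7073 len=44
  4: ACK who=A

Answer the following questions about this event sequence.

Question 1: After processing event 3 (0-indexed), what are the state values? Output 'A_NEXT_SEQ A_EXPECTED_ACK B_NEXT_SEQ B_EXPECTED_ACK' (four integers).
After event 0: A_seq=5000 A_ack=7000 B_seq=7000 B_ack=5000
After event 1: A_seq=5000 A_ack=7062 B_seq=7062 B_ack=5000
After event 2: A_seq=5000 A_ack=7062 B_seq=7073 B_ack=5000
After event 3: A_seq=5000 A_ack=7062 B_seq=7117 B_ack=5000

5000 7062 7117 5000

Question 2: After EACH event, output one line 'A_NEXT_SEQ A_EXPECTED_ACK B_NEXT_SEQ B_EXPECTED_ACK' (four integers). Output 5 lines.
5000 7000 7000 5000
5000 7062 7062 5000
5000 7062 7073 5000
5000 7062 7117 5000
5000 7062 7117 5000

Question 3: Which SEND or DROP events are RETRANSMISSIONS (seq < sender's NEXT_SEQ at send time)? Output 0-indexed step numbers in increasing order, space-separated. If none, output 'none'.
Step 1: SEND seq=7000 -> fresh
Step 2: DROP seq=7062 -> fresh
Step 3: SEND seq=7073 -> fresh

Answer: none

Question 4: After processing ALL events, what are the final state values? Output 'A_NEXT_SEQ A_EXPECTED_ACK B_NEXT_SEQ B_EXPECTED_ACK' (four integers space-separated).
Answer: 5000 7062 7117 5000

Derivation:
After event 0: A_seq=5000 A_ack=7000 B_seq=7000 B_ack=5000
After event 1: A_seq=5000 A_ack=7062 B_seq=7062 B_ack=5000
After event 2: A_seq=5000 A_ack=7062 B_seq=7073 B_ack=5000
After event 3: A_seq=5000 A_ack=7062 B_seq=7117 B_ack=5000
After event 4: A_seq=5000 A_ack=7062 B_seq=7117 B_ack=5000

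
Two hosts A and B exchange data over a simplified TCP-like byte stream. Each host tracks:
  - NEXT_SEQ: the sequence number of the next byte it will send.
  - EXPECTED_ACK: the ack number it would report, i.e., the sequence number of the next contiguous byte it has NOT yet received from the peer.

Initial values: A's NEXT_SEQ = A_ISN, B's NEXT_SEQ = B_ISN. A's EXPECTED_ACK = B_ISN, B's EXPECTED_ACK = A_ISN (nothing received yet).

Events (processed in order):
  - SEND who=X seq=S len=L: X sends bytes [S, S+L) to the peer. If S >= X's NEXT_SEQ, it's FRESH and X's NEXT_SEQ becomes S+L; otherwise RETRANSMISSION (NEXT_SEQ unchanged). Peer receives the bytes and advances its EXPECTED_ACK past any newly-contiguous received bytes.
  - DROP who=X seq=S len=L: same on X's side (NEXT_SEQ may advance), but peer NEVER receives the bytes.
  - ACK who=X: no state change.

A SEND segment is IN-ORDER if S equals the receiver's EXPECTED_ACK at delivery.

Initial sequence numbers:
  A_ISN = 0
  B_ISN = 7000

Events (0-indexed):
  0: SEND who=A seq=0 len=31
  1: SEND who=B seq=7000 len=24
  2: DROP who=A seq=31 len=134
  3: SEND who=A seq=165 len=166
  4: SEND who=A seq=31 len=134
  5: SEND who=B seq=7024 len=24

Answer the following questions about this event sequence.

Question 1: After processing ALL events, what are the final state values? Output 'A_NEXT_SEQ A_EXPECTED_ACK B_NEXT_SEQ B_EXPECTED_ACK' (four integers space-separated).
Answer: 331 7048 7048 331

Derivation:
After event 0: A_seq=31 A_ack=7000 B_seq=7000 B_ack=31
After event 1: A_seq=31 A_ack=7024 B_seq=7024 B_ack=31
After event 2: A_seq=165 A_ack=7024 B_seq=7024 B_ack=31
After event 3: A_seq=331 A_ack=7024 B_seq=7024 B_ack=31
After event 4: A_seq=331 A_ack=7024 B_seq=7024 B_ack=331
After event 5: A_seq=331 A_ack=7048 B_seq=7048 B_ack=331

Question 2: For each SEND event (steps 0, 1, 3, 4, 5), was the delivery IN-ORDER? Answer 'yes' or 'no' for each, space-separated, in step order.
Step 0: SEND seq=0 -> in-order
Step 1: SEND seq=7000 -> in-order
Step 3: SEND seq=165 -> out-of-order
Step 4: SEND seq=31 -> in-order
Step 5: SEND seq=7024 -> in-order

Answer: yes yes no yes yes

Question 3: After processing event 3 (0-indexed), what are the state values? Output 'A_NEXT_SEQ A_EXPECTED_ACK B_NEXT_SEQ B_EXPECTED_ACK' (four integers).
After event 0: A_seq=31 A_ack=7000 B_seq=7000 B_ack=31
After event 1: A_seq=31 A_ack=7024 B_seq=7024 B_ack=31
After event 2: A_seq=165 A_ack=7024 B_seq=7024 B_ack=31
After event 3: A_seq=331 A_ack=7024 B_seq=7024 B_ack=31

331 7024 7024 31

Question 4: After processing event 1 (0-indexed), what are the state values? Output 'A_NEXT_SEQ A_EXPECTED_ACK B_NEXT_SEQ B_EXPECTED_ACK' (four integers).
After event 0: A_seq=31 A_ack=7000 B_seq=7000 B_ack=31
After event 1: A_seq=31 A_ack=7024 B_seq=7024 B_ack=31

31 7024 7024 31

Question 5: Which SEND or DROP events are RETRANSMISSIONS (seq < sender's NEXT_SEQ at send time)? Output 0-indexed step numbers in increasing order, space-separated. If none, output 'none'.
Step 0: SEND seq=0 -> fresh
Step 1: SEND seq=7000 -> fresh
Step 2: DROP seq=31 -> fresh
Step 3: SEND seq=165 -> fresh
Step 4: SEND seq=31 -> retransmit
Step 5: SEND seq=7024 -> fresh

Answer: 4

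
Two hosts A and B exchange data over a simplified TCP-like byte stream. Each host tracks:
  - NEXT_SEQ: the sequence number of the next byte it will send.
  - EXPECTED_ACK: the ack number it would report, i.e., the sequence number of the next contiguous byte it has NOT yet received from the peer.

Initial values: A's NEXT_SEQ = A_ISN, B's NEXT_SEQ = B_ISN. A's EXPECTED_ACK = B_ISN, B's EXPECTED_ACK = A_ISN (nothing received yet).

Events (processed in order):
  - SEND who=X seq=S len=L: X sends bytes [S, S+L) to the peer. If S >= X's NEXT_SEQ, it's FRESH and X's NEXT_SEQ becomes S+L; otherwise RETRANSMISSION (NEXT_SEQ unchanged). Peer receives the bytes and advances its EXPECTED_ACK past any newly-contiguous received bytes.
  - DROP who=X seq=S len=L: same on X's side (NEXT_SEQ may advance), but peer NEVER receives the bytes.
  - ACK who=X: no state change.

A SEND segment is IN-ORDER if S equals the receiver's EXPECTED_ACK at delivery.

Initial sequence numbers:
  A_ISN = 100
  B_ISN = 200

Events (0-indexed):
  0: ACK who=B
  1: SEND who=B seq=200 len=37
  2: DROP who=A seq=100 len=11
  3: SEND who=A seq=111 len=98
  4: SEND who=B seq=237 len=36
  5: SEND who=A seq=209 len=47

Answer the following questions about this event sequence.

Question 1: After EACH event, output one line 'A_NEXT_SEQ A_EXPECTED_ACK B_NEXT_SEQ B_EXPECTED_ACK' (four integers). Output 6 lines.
100 200 200 100
100 237 237 100
111 237 237 100
209 237 237 100
209 273 273 100
256 273 273 100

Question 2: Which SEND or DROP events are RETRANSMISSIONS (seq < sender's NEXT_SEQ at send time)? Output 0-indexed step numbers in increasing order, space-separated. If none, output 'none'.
Step 1: SEND seq=200 -> fresh
Step 2: DROP seq=100 -> fresh
Step 3: SEND seq=111 -> fresh
Step 4: SEND seq=237 -> fresh
Step 5: SEND seq=209 -> fresh

Answer: none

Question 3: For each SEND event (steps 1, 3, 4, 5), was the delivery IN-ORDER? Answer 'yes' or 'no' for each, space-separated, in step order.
Answer: yes no yes no

Derivation:
Step 1: SEND seq=200 -> in-order
Step 3: SEND seq=111 -> out-of-order
Step 4: SEND seq=237 -> in-order
Step 5: SEND seq=209 -> out-of-order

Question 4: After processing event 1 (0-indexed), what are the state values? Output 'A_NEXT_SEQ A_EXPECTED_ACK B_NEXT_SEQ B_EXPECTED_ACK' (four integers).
After event 0: A_seq=100 A_ack=200 B_seq=200 B_ack=100
After event 1: A_seq=100 A_ack=237 B_seq=237 B_ack=100

100 237 237 100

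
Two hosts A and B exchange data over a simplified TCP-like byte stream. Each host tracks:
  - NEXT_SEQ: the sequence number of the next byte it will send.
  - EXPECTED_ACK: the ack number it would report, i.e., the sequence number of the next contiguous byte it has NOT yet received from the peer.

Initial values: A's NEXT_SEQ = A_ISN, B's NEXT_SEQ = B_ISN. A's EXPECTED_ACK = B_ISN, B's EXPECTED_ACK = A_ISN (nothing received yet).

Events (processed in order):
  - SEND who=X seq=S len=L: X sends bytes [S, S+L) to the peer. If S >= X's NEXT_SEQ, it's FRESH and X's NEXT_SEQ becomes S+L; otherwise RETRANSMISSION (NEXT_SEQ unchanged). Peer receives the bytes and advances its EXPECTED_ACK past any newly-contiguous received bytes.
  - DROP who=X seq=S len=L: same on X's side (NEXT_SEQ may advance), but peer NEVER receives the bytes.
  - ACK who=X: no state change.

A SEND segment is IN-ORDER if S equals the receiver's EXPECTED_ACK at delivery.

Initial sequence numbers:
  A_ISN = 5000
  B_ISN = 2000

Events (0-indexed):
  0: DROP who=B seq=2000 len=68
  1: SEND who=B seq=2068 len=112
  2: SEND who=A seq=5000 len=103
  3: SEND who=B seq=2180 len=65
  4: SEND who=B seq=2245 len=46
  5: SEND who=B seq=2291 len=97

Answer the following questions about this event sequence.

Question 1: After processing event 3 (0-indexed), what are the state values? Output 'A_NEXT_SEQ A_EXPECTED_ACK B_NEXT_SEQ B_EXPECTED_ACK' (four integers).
After event 0: A_seq=5000 A_ack=2000 B_seq=2068 B_ack=5000
After event 1: A_seq=5000 A_ack=2000 B_seq=2180 B_ack=5000
After event 2: A_seq=5103 A_ack=2000 B_seq=2180 B_ack=5103
After event 3: A_seq=5103 A_ack=2000 B_seq=2245 B_ack=5103

5103 2000 2245 5103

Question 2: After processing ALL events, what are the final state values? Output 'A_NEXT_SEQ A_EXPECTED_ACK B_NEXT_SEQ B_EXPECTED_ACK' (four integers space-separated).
Answer: 5103 2000 2388 5103

Derivation:
After event 0: A_seq=5000 A_ack=2000 B_seq=2068 B_ack=5000
After event 1: A_seq=5000 A_ack=2000 B_seq=2180 B_ack=5000
After event 2: A_seq=5103 A_ack=2000 B_seq=2180 B_ack=5103
After event 3: A_seq=5103 A_ack=2000 B_seq=2245 B_ack=5103
After event 4: A_seq=5103 A_ack=2000 B_seq=2291 B_ack=5103
After event 5: A_seq=5103 A_ack=2000 B_seq=2388 B_ack=5103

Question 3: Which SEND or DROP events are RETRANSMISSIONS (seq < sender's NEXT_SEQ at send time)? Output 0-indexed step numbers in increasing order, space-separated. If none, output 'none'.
Answer: none

Derivation:
Step 0: DROP seq=2000 -> fresh
Step 1: SEND seq=2068 -> fresh
Step 2: SEND seq=5000 -> fresh
Step 3: SEND seq=2180 -> fresh
Step 4: SEND seq=2245 -> fresh
Step 5: SEND seq=2291 -> fresh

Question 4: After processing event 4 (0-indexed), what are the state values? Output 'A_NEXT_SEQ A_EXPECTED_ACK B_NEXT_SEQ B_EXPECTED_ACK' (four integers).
After event 0: A_seq=5000 A_ack=2000 B_seq=2068 B_ack=5000
After event 1: A_seq=5000 A_ack=2000 B_seq=2180 B_ack=5000
After event 2: A_seq=5103 A_ack=2000 B_seq=2180 B_ack=5103
After event 3: A_seq=5103 A_ack=2000 B_seq=2245 B_ack=5103
After event 4: A_seq=5103 A_ack=2000 B_seq=2291 B_ack=5103

5103 2000 2291 5103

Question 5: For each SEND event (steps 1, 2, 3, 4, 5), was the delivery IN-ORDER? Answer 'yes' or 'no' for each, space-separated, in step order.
Step 1: SEND seq=2068 -> out-of-order
Step 2: SEND seq=5000 -> in-order
Step 3: SEND seq=2180 -> out-of-order
Step 4: SEND seq=2245 -> out-of-order
Step 5: SEND seq=2291 -> out-of-order

Answer: no yes no no no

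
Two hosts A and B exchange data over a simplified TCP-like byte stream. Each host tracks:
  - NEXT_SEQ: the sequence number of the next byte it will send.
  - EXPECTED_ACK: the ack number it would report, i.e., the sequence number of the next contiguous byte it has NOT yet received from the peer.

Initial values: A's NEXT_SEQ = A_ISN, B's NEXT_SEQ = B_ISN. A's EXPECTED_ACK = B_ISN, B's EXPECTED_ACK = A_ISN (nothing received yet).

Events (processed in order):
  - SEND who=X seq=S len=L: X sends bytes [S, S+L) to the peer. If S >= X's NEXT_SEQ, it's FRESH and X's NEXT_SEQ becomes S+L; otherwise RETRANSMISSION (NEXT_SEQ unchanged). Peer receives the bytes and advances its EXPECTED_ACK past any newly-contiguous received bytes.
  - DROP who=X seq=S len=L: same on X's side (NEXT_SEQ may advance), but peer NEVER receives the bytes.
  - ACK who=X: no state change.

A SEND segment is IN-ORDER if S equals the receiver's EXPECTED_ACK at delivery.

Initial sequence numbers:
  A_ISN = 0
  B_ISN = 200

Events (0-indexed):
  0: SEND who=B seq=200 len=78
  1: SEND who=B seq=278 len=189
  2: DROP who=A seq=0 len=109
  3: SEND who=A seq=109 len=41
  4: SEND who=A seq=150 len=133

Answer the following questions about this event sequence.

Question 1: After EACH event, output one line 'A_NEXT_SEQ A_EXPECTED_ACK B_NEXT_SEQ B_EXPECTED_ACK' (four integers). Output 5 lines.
0 278 278 0
0 467 467 0
109 467 467 0
150 467 467 0
283 467 467 0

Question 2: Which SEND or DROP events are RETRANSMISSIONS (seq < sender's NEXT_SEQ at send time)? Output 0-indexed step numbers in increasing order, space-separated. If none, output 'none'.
Step 0: SEND seq=200 -> fresh
Step 1: SEND seq=278 -> fresh
Step 2: DROP seq=0 -> fresh
Step 3: SEND seq=109 -> fresh
Step 4: SEND seq=150 -> fresh

Answer: none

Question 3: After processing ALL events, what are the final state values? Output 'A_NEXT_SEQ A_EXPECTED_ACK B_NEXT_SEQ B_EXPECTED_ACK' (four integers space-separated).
Answer: 283 467 467 0

Derivation:
After event 0: A_seq=0 A_ack=278 B_seq=278 B_ack=0
After event 1: A_seq=0 A_ack=467 B_seq=467 B_ack=0
After event 2: A_seq=109 A_ack=467 B_seq=467 B_ack=0
After event 3: A_seq=150 A_ack=467 B_seq=467 B_ack=0
After event 4: A_seq=283 A_ack=467 B_seq=467 B_ack=0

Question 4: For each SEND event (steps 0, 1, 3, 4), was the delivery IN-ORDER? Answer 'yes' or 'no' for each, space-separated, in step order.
Step 0: SEND seq=200 -> in-order
Step 1: SEND seq=278 -> in-order
Step 3: SEND seq=109 -> out-of-order
Step 4: SEND seq=150 -> out-of-order

Answer: yes yes no no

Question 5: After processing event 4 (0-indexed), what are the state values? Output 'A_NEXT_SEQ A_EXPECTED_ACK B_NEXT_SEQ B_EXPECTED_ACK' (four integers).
After event 0: A_seq=0 A_ack=278 B_seq=278 B_ack=0
After event 1: A_seq=0 A_ack=467 B_seq=467 B_ack=0
After event 2: A_seq=109 A_ack=467 B_seq=467 B_ack=0
After event 3: A_seq=150 A_ack=467 B_seq=467 B_ack=0
After event 4: A_seq=283 A_ack=467 B_seq=467 B_ack=0

283 467 467 0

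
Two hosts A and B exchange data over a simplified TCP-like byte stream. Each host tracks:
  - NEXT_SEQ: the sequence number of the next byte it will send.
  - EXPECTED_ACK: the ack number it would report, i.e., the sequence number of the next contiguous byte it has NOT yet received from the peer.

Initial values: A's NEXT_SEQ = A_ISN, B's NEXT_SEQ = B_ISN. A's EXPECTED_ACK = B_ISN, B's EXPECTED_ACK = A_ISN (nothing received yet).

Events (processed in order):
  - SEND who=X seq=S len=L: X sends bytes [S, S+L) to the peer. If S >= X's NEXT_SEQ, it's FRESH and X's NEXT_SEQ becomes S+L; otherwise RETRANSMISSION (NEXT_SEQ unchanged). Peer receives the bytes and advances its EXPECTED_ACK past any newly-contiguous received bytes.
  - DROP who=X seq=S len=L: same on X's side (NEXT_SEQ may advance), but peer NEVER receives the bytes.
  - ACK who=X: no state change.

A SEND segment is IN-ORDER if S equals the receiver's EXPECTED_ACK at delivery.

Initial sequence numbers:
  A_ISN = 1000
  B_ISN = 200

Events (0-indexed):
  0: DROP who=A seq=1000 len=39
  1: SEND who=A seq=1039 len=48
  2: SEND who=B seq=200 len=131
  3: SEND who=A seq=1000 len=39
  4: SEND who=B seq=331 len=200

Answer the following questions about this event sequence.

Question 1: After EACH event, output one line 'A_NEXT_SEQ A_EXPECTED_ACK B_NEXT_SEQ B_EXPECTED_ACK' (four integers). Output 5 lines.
1039 200 200 1000
1087 200 200 1000
1087 331 331 1000
1087 331 331 1087
1087 531 531 1087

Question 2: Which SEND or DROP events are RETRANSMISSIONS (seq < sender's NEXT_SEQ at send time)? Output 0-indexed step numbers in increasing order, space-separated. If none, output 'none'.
Step 0: DROP seq=1000 -> fresh
Step 1: SEND seq=1039 -> fresh
Step 2: SEND seq=200 -> fresh
Step 3: SEND seq=1000 -> retransmit
Step 4: SEND seq=331 -> fresh

Answer: 3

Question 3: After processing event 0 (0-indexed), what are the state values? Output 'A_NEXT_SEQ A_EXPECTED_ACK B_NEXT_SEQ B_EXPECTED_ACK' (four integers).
After event 0: A_seq=1039 A_ack=200 B_seq=200 B_ack=1000

1039 200 200 1000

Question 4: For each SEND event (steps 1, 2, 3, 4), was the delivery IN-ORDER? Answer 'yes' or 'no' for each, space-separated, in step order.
Step 1: SEND seq=1039 -> out-of-order
Step 2: SEND seq=200 -> in-order
Step 3: SEND seq=1000 -> in-order
Step 4: SEND seq=331 -> in-order

Answer: no yes yes yes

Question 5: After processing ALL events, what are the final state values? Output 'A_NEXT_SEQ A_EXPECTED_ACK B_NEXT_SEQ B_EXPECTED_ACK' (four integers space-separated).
After event 0: A_seq=1039 A_ack=200 B_seq=200 B_ack=1000
After event 1: A_seq=1087 A_ack=200 B_seq=200 B_ack=1000
After event 2: A_seq=1087 A_ack=331 B_seq=331 B_ack=1000
After event 3: A_seq=1087 A_ack=331 B_seq=331 B_ack=1087
After event 4: A_seq=1087 A_ack=531 B_seq=531 B_ack=1087

Answer: 1087 531 531 1087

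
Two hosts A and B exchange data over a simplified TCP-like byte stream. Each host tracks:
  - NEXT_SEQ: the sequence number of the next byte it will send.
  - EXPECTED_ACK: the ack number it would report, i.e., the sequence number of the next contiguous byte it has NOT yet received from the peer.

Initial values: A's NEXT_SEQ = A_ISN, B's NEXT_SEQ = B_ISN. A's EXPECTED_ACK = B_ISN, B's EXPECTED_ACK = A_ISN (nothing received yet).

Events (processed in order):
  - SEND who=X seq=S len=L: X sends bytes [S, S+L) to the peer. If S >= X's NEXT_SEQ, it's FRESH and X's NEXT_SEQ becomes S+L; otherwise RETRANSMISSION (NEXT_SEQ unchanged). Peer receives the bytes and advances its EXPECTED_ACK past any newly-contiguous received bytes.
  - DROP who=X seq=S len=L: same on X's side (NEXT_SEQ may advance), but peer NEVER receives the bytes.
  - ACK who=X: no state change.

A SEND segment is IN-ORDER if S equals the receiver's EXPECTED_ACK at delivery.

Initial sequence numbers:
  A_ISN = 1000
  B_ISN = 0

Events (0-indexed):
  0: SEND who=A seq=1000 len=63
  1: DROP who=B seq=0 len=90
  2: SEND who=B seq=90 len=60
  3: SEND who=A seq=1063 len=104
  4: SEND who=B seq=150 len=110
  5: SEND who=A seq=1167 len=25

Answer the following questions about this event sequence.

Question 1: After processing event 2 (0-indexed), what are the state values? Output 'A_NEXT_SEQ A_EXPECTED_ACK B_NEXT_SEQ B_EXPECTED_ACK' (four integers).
After event 0: A_seq=1063 A_ack=0 B_seq=0 B_ack=1063
After event 1: A_seq=1063 A_ack=0 B_seq=90 B_ack=1063
After event 2: A_seq=1063 A_ack=0 B_seq=150 B_ack=1063

1063 0 150 1063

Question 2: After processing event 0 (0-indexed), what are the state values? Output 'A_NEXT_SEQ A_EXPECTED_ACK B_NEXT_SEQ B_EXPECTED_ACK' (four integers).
After event 0: A_seq=1063 A_ack=0 B_seq=0 B_ack=1063

1063 0 0 1063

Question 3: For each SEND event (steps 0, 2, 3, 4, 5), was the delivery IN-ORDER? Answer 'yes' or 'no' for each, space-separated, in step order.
Step 0: SEND seq=1000 -> in-order
Step 2: SEND seq=90 -> out-of-order
Step 3: SEND seq=1063 -> in-order
Step 4: SEND seq=150 -> out-of-order
Step 5: SEND seq=1167 -> in-order

Answer: yes no yes no yes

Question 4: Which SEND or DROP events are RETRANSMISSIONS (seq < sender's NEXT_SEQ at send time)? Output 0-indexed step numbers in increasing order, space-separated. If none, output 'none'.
Step 0: SEND seq=1000 -> fresh
Step 1: DROP seq=0 -> fresh
Step 2: SEND seq=90 -> fresh
Step 3: SEND seq=1063 -> fresh
Step 4: SEND seq=150 -> fresh
Step 5: SEND seq=1167 -> fresh

Answer: none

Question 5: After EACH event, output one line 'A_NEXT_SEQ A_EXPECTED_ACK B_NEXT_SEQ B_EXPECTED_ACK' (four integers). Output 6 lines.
1063 0 0 1063
1063 0 90 1063
1063 0 150 1063
1167 0 150 1167
1167 0 260 1167
1192 0 260 1192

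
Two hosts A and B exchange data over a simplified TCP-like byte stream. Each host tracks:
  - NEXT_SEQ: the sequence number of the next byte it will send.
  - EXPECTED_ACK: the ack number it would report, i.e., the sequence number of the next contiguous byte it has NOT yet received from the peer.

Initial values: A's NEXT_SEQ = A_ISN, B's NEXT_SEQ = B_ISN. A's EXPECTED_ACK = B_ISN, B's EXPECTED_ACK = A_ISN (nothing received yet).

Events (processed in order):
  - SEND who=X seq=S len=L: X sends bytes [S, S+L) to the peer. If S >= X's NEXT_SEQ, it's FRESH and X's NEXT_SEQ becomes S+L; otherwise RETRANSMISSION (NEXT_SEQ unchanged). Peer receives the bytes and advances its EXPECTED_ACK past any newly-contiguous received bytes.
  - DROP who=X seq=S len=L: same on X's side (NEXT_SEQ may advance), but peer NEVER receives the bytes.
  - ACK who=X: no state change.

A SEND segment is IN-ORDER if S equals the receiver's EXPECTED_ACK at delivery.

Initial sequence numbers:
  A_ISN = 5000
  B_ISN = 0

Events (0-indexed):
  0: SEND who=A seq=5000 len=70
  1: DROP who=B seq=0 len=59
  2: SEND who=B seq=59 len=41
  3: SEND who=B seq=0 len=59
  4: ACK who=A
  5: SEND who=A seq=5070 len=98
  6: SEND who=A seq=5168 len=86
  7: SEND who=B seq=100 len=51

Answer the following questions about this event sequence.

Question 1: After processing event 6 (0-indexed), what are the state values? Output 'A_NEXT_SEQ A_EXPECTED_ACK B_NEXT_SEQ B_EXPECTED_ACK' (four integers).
After event 0: A_seq=5070 A_ack=0 B_seq=0 B_ack=5070
After event 1: A_seq=5070 A_ack=0 B_seq=59 B_ack=5070
After event 2: A_seq=5070 A_ack=0 B_seq=100 B_ack=5070
After event 3: A_seq=5070 A_ack=100 B_seq=100 B_ack=5070
After event 4: A_seq=5070 A_ack=100 B_seq=100 B_ack=5070
After event 5: A_seq=5168 A_ack=100 B_seq=100 B_ack=5168
After event 6: A_seq=5254 A_ack=100 B_seq=100 B_ack=5254

5254 100 100 5254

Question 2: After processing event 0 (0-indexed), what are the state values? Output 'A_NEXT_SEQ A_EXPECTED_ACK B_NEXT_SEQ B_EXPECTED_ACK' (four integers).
After event 0: A_seq=5070 A_ack=0 B_seq=0 B_ack=5070

5070 0 0 5070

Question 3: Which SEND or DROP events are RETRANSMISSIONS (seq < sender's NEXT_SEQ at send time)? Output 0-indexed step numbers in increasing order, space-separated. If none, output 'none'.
Answer: 3

Derivation:
Step 0: SEND seq=5000 -> fresh
Step 1: DROP seq=0 -> fresh
Step 2: SEND seq=59 -> fresh
Step 3: SEND seq=0 -> retransmit
Step 5: SEND seq=5070 -> fresh
Step 6: SEND seq=5168 -> fresh
Step 7: SEND seq=100 -> fresh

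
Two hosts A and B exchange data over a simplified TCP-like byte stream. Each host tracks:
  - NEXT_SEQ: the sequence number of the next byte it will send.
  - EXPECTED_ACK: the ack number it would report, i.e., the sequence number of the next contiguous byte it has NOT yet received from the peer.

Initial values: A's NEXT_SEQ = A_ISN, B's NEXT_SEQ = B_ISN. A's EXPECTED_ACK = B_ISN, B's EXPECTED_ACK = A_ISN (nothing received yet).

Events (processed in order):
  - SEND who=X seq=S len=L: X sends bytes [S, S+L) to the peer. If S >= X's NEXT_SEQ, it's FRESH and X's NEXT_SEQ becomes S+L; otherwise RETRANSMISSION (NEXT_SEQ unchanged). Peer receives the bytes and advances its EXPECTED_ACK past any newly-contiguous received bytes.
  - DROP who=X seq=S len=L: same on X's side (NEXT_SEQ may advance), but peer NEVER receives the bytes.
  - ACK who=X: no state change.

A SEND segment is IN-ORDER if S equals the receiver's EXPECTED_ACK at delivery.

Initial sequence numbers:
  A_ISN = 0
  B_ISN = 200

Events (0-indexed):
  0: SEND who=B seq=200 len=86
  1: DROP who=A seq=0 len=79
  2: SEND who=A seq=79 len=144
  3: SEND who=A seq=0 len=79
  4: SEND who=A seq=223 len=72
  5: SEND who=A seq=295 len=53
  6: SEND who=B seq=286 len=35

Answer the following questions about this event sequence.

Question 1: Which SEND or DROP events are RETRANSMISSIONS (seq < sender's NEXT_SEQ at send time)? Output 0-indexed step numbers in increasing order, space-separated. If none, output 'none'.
Answer: 3

Derivation:
Step 0: SEND seq=200 -> fresh
Step 1: DROP seq=0 -> fresh
Step 2: SEND seq=79 -> fresh
Step 3: SEND seq=0 -> retransmit
Step 4: SEND seq=223 -> fresh
Step 5: SEND seq=295 -> fresh
Step 6: SEND seq=286 -> fresh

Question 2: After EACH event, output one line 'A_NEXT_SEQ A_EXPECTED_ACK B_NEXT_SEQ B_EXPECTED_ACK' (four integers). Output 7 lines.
0 286 286 0
79 286 286 0
223 286 286 0
223 286 286 223
295 286 286 295
348 286 286 348
348 321 321 348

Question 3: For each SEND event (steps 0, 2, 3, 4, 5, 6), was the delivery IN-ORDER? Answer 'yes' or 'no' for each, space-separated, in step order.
Answer: yes no yes yes yes yes

Derivation:
Step 0: SEND seq=200 -> in-order
Step 2: SEND seq=79 -> out-of-order
Step 3: SEND seq=0 -> in-order
Step 4: SEND seq=223 -> in-order
Step 5: SEND seq=295 -> in-order
Step 6: SEND seq=286 -> in-order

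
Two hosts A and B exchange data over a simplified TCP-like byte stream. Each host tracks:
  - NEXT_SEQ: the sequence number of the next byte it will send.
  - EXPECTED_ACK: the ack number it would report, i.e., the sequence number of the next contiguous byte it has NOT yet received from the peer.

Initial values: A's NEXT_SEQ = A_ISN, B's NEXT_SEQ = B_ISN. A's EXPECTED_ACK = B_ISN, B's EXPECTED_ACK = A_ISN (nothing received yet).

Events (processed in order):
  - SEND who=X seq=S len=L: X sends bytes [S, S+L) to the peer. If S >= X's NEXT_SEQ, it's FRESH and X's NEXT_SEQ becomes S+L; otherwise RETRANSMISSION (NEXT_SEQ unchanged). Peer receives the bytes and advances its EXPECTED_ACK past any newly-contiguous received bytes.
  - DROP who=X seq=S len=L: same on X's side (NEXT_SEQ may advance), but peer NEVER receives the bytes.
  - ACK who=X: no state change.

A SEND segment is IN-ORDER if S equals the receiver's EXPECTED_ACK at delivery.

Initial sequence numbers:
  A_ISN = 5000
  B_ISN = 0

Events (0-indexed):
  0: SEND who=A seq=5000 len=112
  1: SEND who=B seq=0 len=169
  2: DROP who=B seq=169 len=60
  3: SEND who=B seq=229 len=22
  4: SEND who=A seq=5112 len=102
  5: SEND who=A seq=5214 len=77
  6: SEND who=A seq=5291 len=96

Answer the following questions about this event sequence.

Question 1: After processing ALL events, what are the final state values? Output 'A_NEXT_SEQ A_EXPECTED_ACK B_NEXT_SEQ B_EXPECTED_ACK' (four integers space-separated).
Answer: 5387 169 251 5387

Derivation:
After event 0: A_seq=5112 A_ack=0 B_seq=0 B_ack=5112
After event 1: A_seq=5112 A_ack=169 B_seq=169 B_ack=5112
After event 2: A_seq=5112 A_ack=169 B_seq=229 B_ack=5112
After event 3: A_seq=5112 A_ack=169 B_seq=251 B_ack=5112
After event 4: A_seq=5214 A_ack=169 B_seq=251 B_ack=5214
After event 5: A_seq=5291 A_ack=169 B_seq=251 B_ack=5291
After event 6: A_seq=5387 A_ack=169 B_seq=251 B_ack=5387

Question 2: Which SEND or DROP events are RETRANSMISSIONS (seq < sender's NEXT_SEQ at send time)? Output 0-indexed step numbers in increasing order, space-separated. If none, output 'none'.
Answer: none

Derivation:
Step 0: SEND seq=5000 -> fresh
Step 1: SEND seq=0 -> fresh
Step 2: DROP seq=169 -> fresh
Step 3: SEND seq=229 -> fresh
Step 4: SEND seq=5112 -> fresh
Step 5: SEND seq=5214 -> fresh
Step 6: SEND seq=5291 -> fresh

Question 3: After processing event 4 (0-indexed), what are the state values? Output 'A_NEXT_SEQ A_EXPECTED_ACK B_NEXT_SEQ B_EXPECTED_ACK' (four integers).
After event 0: A_seq=5112 A_ack=0 B_seq=0 B_ack=5112
After event 1: A_seq=5112 A_ack=169 B_seq=169 B_ack=5112
After event 2: A_seq=5112 A_ack=169 B_seq=229 B_ack=5112
After event 3: A_seq=5112 A_ack=169 B_seq=251 B_ack=5112
After event 4: A_seq=5214 A_ack=169 B_seq=251 B_ack=5214

5214 169 251 5214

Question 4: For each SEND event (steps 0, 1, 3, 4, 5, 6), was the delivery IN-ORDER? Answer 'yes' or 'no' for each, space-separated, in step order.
Answer: yes yes no yes yes yes

Derivation:
Step 0: SEND seq=5000 -> in-order
Step 1: SEND seq=0 -> in-order
Step 3: SEND seq=229 -> out-of-order
Step 4: SEND seq=5112 -> in-order
Step 5: SEND seq=5214 -> in-order
Step 6: SEND seq=5291 -> in-order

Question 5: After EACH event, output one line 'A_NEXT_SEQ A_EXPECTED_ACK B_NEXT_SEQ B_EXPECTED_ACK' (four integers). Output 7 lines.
5112 0 0 5112
5112 169 169 5112
5112 169 229 5112
5112 169 251 5112
5214 169 251 5214
5291 169 251 5291
5387 169 251 5387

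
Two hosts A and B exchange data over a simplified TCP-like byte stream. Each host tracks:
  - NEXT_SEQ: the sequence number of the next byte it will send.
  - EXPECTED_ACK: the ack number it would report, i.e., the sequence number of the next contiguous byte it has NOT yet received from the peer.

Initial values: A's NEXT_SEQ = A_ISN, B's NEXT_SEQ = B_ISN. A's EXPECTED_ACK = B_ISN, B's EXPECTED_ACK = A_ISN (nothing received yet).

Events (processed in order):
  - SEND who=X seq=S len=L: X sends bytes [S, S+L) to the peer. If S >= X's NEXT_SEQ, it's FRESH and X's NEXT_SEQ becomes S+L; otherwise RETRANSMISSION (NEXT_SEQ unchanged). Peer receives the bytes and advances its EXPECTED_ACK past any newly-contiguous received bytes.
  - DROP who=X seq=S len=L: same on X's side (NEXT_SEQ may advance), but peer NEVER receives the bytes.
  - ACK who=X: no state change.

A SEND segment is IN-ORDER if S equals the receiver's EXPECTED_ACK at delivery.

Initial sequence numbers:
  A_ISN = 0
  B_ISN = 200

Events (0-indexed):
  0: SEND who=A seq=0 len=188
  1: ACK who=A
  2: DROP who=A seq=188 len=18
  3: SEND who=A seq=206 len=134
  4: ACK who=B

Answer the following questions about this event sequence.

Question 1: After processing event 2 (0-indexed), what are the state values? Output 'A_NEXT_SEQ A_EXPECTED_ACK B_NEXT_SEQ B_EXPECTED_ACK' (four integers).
After event 0: A_seq=188 A_ack=200 B_seq=200 B_ack=188
After event 1: A_seq=188 A_ack=200 B_seq=200 B_ack=188
After event 2: A_seq=206 A_ack=200 B_seq=200 B_ack=188

206 200 200 188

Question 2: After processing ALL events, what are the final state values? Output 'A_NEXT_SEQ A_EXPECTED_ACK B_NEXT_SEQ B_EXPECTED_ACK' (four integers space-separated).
Answer: 340 200 200 188

Derivation:
After event 0: A_seq=188 A_ack=200 B_seq=200 B_ack=188
After event 1: A_seq=188 A_ack=200 B_seq=200 B_ack=188
After event 2: A_seq=206 A_ack=200 B_seq=200 B_ack=188
After event 3: A_seq=340 A_ack=200 B_seq=200 B_ack=188
After event 4: A_seq=340 A_ack=200 B_seq=200 B_ack=188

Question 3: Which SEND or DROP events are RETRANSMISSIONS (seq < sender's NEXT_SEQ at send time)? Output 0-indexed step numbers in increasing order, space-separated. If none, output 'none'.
Step 0: SEND seq=0 -> fresh
Step 2: DROP seq=188 -> fresh
Step 3: SEND seq=206 -> fresh

Answer: none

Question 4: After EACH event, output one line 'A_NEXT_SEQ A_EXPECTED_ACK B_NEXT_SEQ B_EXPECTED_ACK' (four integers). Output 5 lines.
188 200 200 188
188 200 200 188
206 200 200 188
340 200 200 188
340 200 200 188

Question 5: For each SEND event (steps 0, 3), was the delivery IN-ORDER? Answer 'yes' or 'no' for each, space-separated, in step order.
Answer: yes no

Derivation:
Step 0: SEND seq=0 -> in-order
Step 3: SEND seq=206 -> out-of-order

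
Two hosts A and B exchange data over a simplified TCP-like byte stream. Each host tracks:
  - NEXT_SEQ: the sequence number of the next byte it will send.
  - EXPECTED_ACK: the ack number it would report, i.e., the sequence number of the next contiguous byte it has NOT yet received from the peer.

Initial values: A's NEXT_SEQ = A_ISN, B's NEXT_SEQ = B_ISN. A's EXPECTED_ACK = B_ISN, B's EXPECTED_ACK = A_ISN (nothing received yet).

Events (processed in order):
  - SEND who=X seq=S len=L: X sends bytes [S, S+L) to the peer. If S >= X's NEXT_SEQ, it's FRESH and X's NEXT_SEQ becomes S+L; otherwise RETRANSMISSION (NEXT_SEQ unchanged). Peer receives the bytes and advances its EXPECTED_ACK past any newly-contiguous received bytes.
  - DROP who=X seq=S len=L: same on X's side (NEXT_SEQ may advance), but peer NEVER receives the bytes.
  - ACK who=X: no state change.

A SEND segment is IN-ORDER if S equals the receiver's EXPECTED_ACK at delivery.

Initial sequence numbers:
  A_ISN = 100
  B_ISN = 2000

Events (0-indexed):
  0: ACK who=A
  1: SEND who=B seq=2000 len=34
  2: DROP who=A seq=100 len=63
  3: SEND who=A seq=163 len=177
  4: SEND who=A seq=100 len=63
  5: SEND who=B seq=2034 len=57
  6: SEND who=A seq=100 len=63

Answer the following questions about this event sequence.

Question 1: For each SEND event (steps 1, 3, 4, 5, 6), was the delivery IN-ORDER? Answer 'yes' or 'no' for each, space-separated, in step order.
Step 1: SEND seq=2000 -> in-order
Step 3: SEND seq=163 -> out-of-order
Step 4: SEND seq=100 -> in-order
Step 5: SEND seq=2034 -> in-order
Step 6: SEND seq=100 -> out-of-order

Answer: yes no yes yes no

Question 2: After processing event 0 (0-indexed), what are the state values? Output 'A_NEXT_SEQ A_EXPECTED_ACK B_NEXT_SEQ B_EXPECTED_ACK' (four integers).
After event 0: A_seq=100 A_ack=2000 B_seq=2000 B_ack=100

100 2000 2000 100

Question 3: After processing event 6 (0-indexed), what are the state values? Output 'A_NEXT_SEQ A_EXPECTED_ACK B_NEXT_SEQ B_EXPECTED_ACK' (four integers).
After event 0: A_seq=100 A_ack=2000 B_seq=2000 B_ack=100
After event 1: A_seq=100 A_ack=2034 B_seq=2034 B_ack=100
After event 2: A_seq=163 A_ack=2034 B_seq=2034 B_ack=100
After event 3: A_seq=340 A_ack=2034 B_seq=2034 B_ack=100
After event 4: A_seq=340 A_ack=2034 B_seq=2034 B_ack=340
After event 5: A_seq=340 A_ack=2091 B_seq=2091 B_ack=340
After event 6: A_seq=340 A_ack=2091 B_seq=2091 B_ack=340

340 2091 2091 340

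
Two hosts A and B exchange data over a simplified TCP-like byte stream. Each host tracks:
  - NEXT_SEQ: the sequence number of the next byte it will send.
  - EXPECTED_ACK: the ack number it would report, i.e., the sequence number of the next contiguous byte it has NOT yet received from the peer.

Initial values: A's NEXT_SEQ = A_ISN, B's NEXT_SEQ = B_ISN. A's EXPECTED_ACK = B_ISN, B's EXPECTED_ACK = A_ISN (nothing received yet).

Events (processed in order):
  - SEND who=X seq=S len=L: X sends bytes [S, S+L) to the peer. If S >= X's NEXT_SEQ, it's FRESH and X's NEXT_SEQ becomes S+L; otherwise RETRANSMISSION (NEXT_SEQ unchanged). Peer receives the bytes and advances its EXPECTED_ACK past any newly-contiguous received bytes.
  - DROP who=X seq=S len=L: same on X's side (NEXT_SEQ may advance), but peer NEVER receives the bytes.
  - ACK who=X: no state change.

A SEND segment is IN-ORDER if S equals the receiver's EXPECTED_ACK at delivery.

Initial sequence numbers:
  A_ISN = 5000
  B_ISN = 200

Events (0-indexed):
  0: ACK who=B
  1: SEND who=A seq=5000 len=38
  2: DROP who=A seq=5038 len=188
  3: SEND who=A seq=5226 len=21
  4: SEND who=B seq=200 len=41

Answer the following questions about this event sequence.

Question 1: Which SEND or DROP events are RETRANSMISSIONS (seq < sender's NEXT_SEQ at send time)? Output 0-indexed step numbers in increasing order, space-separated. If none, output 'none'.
Answer: none

Derivation:
Step 1: SEND seq=5000 -> fresh
Step 2: DROP seq=5038 -> fresh
Step 3: SEND seq=5226 -> fresh
Step 4: SEND seq=200 -> fresh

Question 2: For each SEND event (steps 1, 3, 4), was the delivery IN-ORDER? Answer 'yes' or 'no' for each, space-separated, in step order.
Step 1: SEND seq=5000 -> in-order
Step 3: SEND seq=5226 -> out-of-order
Step 4: SEND seq=200 -> in-order

Answer: yes no yes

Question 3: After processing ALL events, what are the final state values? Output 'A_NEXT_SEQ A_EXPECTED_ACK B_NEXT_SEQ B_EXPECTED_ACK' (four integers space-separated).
Answer: 5247 241 241 5038

Derivation:
After event 0: A_seq=5000 A_ack=200 B_seq=200 B_ack=5000
After event 1: A_seq=5038 A_ack=200 B_seq=200 B_ack=5038
After event 2: A_seq=5226 A_ack=200 B_seq=200 B_ack=5038
After event 3: A_seq=5247 A_ack=200 B_seq=200 B_ack=5038
After event 4: A_seq=5247 A_ack=241 B_seq=241 B_ack=5038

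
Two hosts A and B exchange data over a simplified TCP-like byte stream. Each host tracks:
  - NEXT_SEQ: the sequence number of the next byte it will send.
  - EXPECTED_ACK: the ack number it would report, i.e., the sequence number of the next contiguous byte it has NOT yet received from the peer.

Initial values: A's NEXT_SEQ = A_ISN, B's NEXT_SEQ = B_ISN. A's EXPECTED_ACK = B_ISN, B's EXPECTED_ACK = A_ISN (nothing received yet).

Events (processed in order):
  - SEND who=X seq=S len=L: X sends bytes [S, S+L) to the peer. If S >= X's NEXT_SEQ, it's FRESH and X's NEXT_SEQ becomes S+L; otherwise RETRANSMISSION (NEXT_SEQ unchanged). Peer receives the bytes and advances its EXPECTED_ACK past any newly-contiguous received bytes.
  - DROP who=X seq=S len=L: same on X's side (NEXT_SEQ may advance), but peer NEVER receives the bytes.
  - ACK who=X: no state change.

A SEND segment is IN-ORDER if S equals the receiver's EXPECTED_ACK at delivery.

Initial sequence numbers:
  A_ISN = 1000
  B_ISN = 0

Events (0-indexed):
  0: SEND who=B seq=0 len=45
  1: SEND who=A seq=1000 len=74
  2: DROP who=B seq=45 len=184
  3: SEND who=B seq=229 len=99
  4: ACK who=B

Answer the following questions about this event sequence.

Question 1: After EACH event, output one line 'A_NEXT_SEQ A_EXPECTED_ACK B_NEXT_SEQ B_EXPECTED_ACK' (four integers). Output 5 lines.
1000 45 45 1000
1074 45 45 1074
1074 45 229 1074
1074 45 328 1074
1074 45 328 1074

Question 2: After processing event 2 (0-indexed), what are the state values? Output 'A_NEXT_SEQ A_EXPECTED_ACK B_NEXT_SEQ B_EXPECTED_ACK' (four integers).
After event 0: A_seq=1000 A_ack=45 B_seq=45 B_ack=1000
After event 1: A_seq=1074 A_ack=45 B_seq=45 B_ack=1074
After event 2: A_seq=1074 A_ack=45 B_seq=229 B_ack=1074

1074 45 229 1074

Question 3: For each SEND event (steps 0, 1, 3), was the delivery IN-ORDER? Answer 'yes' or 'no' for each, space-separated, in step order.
Answer: yes yes no

Derivation:
Step 0: SEND seq=0 -> in-order
Step 1: SEND seq=1000 -> in-order
Step 3: SEND seq=229 -> out-of-order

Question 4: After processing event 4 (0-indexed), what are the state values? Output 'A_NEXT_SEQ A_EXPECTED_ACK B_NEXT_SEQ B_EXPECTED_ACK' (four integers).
After event 0: A_seq=1000 A_ack=45 B_seq=45 B_ack=1000
After event 1: A_seq=1074 A_ack=45 B_seq=45 B_ack=1074
After event 2: A_seq=1074 A_ack=45 B_seq=229 B_ack=1074
After event 3: A_seq=1074 A_ack=45 B_seq=328 B_ack=1074
After event 4: A_seq=1074 A_ack=45 B_seq=328 B_ack=1074

1074 45 328 1074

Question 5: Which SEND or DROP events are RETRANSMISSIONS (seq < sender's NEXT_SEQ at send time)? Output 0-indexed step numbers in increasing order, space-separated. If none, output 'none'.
Step 0: SEND seq=0 -> fresh
Step 1: SEND seq=1000 -> fresh
Step 2: DROP seq=45 -> fresh
Step 3: SEND seq=229 -> fresh

Answer: none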